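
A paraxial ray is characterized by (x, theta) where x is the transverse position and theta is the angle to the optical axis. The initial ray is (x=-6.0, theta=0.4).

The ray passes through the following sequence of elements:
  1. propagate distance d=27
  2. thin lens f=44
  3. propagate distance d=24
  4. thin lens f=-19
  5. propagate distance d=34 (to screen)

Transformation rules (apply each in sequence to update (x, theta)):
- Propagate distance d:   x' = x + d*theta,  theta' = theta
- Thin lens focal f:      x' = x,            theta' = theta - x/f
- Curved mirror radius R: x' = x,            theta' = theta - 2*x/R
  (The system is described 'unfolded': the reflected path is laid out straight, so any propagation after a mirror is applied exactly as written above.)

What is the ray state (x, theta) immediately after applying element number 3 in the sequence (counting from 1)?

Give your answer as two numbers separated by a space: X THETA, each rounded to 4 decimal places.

Answer: 11.7818 0.2909

Derivation:
Initial: x=-6.0000 theta=0.4000
After 1 (propagate distance d=27): x=4.8000 theta=0.4000
After 2 (thin lens f=44): x=4.8000 theta=16/55 (≈0.2909)
After 3 (propagate distance d=24): x=648/55 (≈11.7818) theta=16/55 (≈0.2909)
Rounded to 4 decimal places: x = 11.7818, theta = 0.2909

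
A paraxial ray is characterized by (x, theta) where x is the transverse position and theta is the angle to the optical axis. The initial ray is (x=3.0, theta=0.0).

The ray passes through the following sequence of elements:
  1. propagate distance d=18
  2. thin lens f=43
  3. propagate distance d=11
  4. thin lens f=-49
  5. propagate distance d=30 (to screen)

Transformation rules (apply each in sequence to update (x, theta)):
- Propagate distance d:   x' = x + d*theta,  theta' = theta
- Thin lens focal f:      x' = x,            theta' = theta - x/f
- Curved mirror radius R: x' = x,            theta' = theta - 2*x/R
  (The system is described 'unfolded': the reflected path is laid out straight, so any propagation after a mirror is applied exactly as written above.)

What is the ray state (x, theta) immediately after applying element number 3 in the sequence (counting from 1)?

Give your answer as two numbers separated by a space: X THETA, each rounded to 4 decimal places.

Answer: 2.2326 -0.0698

Derivation:
Initial: x=3.0000 theta=0.0000
After 1 (propagate distance d=18): x=3.0000 theta=0.0000
After 2 (thin lens f=43): x=3.0000 theta=-3/43 (≈-0.0698)
After 3 (propagate distance d=11): x=96/43 (≈2.2326) theta=-3/43 (≈-0.0698)
Rounded to 4 decimal places: x = 2.2326, theta = -0.0698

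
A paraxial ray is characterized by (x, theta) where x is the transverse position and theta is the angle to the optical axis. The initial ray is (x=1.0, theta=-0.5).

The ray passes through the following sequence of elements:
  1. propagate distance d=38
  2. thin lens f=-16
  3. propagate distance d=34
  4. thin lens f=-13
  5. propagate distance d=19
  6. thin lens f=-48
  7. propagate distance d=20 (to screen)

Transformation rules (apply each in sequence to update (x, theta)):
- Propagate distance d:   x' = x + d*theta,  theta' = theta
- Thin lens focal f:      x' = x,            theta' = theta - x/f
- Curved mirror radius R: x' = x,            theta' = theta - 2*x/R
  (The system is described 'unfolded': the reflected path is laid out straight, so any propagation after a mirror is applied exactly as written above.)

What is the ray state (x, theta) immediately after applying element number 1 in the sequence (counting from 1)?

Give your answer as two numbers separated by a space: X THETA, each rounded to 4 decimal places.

Initial: x=1.0000 theta=-0.5000
After 1 (propagate distance d=38): x=-18.0000 theta=-0.5000
Rounded to 4 decimal places: x = -18.0000, theta = -0.5000

Answer: -18.0000 -0.5000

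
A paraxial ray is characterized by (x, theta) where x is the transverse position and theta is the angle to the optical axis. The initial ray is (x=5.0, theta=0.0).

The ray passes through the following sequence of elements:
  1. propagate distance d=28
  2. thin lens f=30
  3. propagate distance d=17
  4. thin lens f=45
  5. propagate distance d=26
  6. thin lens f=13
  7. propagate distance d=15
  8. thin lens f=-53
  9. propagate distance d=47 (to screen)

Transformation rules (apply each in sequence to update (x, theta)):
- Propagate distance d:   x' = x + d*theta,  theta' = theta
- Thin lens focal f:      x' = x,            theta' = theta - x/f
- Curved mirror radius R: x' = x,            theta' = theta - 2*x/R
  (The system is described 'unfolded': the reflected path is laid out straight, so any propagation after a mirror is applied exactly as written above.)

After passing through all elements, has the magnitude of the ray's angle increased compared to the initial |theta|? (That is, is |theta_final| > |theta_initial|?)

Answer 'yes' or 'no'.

Initial: x=5.0000 theta=0.0000
After 1 (propagate distance d=28): x=5.0000 theta=0.0000
After 2 (thin lens f=30): x=5.0000 theta=-1/6 (≈-0.1667)
After 3 (propagate distance d=17): x=13/6 (≈2.1667) theta=-1/6 (≈-0.1667)
After 4 (thin lens f=45): x=13/6 (≈2.1667) theta=-29/135 (≈-0.2148)
After 5 (propagate distance d=26): x=-923/270 (≈-3.4185) theta=-29/135 (≈-0.2148)
After 6 (thin lens f=13): x=-923/270 (≈-3.4185) theta=13/270 (≈0.0481)
After 7 (propagate distance d=15): x=-364/135 (≈-2.6963) theta=13/270 (≈0.0481)
After 8 (thin lens f=-53): x=-364/135 (≈-2.6963) theta=-13/4770 (≈-0.0027)
After 9 (propagate distance d=47 (to screen)): x=-40417/14310 (≈-2.8244) theta=-13/4770 (≈-0.0027)
|theta_initial|=0.0000 |theta_final|=13/4770 (≈0.0027) -> increased

Answer: yes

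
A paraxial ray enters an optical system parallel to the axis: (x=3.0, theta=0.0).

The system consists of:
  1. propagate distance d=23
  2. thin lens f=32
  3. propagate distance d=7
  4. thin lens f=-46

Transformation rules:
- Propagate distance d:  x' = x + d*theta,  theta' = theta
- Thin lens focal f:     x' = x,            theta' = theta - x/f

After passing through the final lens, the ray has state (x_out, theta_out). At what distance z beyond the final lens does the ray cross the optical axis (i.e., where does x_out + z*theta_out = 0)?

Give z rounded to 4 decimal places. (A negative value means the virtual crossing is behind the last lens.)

Answer: 54.7619

Derivation:
Initial: x=3.0000 theta=0.0000
After 1 (propagate distance d=23): x=3.0000 theta=0.0000
After 2 (thin lens f=32): x=3.0000 theta=-3/32 (≈-0.0938)
After 3 (propagate distance d=7): x=75/32 (≈2.3438) theta=-3/32 (≈-0.0938)
After 4 (thin lens f=-46): x=75/32 (≈2.3438) theta=-63/1472 (≈-0.0428)
z_focus = -x_out/theta_out = -(75/32)/(-63/1472) = 1150/21 ≈ 54.7619
Rounded to 4 decimal places: z = 54.7619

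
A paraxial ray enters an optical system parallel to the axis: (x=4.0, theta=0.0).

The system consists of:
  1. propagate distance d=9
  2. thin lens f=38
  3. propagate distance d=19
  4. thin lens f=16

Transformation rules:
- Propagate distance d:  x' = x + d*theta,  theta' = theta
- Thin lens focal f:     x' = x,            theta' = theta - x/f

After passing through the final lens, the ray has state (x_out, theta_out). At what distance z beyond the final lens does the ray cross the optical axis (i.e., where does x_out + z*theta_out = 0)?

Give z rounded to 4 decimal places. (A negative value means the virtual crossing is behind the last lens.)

Initial: x=4.0000 theta=0.0000
After 1 (propagate distance d=9): x=4.0000 theta=0.0000
After 2 (thin lens f=38): x=4.0000 theta=-2/19 (≈-0.1053)
After 3 (propagate distance d=19): x=2.0000 theta=-2/19 (≈-0.1053)
After 4 (thin lens f=16): x=2.0000 theta=-35/152 (≈-0.2303)
z_focus = -x_out/theta_out = -(2.0000)/(-35/152) = 304/35 ≈ 8.6857
Rounded to 4 decimal places: z = 8.6857

Answer: 8.6857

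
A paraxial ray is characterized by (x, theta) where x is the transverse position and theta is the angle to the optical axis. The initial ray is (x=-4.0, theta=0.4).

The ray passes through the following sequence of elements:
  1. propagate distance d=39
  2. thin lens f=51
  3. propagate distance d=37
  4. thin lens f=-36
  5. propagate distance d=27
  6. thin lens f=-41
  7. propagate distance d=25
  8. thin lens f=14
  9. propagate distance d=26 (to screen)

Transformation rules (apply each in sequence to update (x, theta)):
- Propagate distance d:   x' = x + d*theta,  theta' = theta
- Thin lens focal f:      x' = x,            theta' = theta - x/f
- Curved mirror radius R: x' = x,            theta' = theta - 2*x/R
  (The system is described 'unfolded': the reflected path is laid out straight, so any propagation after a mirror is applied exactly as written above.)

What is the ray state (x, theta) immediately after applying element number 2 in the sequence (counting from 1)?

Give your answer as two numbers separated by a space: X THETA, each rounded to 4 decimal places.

Initial: x=-4.0000 theta=0.4000
After 1 (propagate distance d=39): x=11.6000 theta=0.4000
After 2 (thin lens f=51): x=11.6000 theta=44/255 (≈0.1725)
Rounded to 4 decimal places: x = 11.6000, theta = 0.1725

Answer: 11.6000 0.1725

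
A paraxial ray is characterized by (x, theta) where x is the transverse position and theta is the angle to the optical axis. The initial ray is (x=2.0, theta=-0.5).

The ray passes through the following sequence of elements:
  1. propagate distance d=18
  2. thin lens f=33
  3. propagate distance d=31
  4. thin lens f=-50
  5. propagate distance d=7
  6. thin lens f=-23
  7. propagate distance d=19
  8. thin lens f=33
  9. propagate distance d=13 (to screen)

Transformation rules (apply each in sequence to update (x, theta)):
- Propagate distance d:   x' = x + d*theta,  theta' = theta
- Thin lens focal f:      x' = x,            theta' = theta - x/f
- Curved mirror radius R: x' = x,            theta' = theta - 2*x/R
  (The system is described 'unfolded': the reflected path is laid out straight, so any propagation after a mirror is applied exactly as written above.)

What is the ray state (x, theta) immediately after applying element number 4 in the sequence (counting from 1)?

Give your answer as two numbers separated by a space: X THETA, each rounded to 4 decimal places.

Initial: x=2.0000 theta=-0.5000
After 1 (propagate distance d=18): x=-7.0000 theta=-0.5000
After 2 (thin lens f=33): x=-7.0000 theta=-19/66 (≈-0.2879)
After 3 (propagate distance d=31): x=-1051/66 (≈-15.9242) theta=-19/66 (≈-0.2879)
After 4 (thin lens f=-50): x=-1051/66 (≈-15.9242) theta=-667/1100 (≈-0.6064)
Rounded to 4 decimal places: x = -15.9242, theta = -0.6064

Answer: -15.9242 -0.6064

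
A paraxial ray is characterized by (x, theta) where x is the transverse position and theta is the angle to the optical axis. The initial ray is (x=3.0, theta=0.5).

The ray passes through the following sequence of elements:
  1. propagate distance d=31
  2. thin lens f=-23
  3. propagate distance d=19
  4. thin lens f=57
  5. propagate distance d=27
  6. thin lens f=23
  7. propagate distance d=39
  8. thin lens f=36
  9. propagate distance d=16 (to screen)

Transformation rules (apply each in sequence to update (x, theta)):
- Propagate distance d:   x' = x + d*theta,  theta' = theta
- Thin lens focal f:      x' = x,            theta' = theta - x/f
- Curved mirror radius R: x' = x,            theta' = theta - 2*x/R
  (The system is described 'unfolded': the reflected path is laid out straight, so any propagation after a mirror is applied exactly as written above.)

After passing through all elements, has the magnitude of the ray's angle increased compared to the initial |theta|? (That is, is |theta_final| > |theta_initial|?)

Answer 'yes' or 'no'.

Answer: yes

Derivation:
Initial: x=3.0000 theta=0.5000
After 1 (propagate distance d=31): x=18.5000 theta=0.5000
After 2 (thin lens f=-23): x=18.5000 theta=30/23 (≈1.3043)
After 3 (propagate distance d=19): x=1991/46 (≈43.2826) theta=30/23 (≈1.3043)
After 4 (thin lens f=57): x=1991/46 (≈43.2826) theta=1429/2622 (≈0.5450)
After 5 (propagate distance d=27): x=25345/437 (≈57.9977) theta=1429/2622 (≈0.5450)
After 6 (thin lens f=23): x=25345/437 (≈57.9977) theta=-119203/60306 (≈-1.9766)
After 7 (propagate distance d=39): x=-383769/20102 (≈-19.0911) theta=-119203/60306 (≈-1.9766)
After 8 (thin lens f=36): x=-383769/20102 (≈-19.0911) theta=-348889/241224 (≈-1.4463)
After 9 (propagate distance d=16 (to screen)): x=-2546863/60306 (≈-42.2323) theta=-348889/241224 (≈-1.4463)
|theta_initial|=0.5000 |theta_final|=348889/241224 (≈1.4463) -> increased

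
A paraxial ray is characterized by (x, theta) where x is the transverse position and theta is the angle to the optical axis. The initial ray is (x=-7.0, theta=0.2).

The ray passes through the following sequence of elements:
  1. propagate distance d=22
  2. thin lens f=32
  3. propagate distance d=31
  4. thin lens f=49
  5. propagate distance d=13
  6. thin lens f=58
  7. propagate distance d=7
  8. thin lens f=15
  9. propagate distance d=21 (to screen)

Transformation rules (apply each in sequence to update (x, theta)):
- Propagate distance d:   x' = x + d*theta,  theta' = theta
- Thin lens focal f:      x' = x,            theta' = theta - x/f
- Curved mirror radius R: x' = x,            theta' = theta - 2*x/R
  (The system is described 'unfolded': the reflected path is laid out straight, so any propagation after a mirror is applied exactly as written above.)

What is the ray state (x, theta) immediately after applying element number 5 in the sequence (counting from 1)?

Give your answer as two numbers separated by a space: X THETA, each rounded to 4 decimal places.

Answer: 8.1517 0.1564

Derivation:
Initial: x=-7.0000 theta=0.2000
After 1 (propagate distance d=22): x=-2.6000 theta=0.2000
After 2 (thin lens f=32): x=-2.6000 theta=9/32 (≈0.2813)
After 3 (propagate distance d=31): x=979/160 (≈6.1188) theta=9/32 (≈0.2813)
After 4 (thin lens f=49): x=979/160 (≈6.1188) theta=613/3920 (≈0.1564)
After 5 (propagate distance d=13): x=63909/7840 (≈8.1517) theta=613/3920 (≈0.1564)
Rounded to 4 decimal places: x = 8.1517, theta = 0.1564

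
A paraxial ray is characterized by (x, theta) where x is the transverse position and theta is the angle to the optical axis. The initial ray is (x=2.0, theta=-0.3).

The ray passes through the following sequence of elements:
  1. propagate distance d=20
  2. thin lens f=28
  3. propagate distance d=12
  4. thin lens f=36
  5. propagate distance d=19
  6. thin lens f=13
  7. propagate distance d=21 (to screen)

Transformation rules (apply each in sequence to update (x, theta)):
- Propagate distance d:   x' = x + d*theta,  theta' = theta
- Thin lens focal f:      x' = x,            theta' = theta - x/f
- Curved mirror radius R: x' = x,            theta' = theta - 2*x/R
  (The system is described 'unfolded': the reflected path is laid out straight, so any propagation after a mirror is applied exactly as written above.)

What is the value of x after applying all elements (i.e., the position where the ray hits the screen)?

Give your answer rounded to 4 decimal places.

Answer: 3.6811

Derivation:
Initial: x=2.0000 theta=-0.3000
After 1 (propagate distance d=20): x=-4.0000 theta=-0.3000
After 2 (thin lens f=28): x=-4.0000 theta=-11/70 (≈-0.1571)
After 3 (propagate distance d=12): x=-206/35 (≈-5.8857) theta=-11/70 (≈-0.1571)
After 4 (thin lens f=36): x=-206/35 (≈-5.8857) theta=2/315 (≈0.0063)
After 5 (propagate distance d=19): x=-1816/315 (≈-5.7651) theta=2/315 (≈0.0063)
After 6 (thin lens f=13): x=-1816/315 (≈-5.7651) theta=614/1365 (≈0.4498)
After 7 (propagate distance d=21 (to screen)): x=15074/4095 (≈3.6811) theta=614/1365 (≈0.4498)
Rounded to 4 decimal places: x = 3.6811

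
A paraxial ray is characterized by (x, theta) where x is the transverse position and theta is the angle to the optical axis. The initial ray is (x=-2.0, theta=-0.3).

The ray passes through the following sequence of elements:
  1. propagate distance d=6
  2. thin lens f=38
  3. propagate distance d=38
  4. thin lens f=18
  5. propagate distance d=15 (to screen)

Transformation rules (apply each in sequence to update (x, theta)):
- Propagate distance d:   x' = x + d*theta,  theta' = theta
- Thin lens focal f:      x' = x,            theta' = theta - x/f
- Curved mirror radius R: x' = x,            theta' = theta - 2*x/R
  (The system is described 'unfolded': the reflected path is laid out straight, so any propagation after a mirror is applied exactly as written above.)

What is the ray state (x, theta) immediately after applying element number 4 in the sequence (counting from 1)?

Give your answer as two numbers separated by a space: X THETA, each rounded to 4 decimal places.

Initial: x=-2.0000 theta=-0.3000
After 1 (propagate distance d=6): x=-3.8000 theta=-0.3000
After 2 (thin lens f=38): x=-3.8000 theta=-0.2000
After 3 (propagate distance d=38): x=-11.4000 theta=-0.2000
After 4 (thin lens f=18): x=-11.4000 theta=13/30 (≈0.4333)
Rounded to 4 decimal places: x = -11.4000, theta = 0.4333

Answer: -11.4000 0.4333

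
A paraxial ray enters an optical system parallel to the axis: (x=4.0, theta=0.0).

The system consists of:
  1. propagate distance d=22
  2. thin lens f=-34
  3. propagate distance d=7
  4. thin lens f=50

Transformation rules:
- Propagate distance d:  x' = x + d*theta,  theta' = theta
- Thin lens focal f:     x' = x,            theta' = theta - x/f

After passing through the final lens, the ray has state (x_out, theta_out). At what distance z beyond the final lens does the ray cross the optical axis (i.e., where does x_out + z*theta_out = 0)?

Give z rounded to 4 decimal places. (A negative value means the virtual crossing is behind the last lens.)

Initial: x=4.0000 theta=0.0000
After 1 (propagate distance d=22): x=4.0000 theta=0.0000
After 2 (thin lens f=-34): x=4.0000 theta=2/17 (≈0.1176)
After 3 (propagate distance d=7): x=82/17 (≈4.8235) theta=2/17 (≈0.1176)
After 4 (thin lens f=50): x=82/17 (≈4.8235) theta=9/425 (≈0.0212)
z_focus = -x_out/theta_out = -(82/17)/(9/425) = -2050/9 ≈ -227.7778
Rounded to 4 decimal places: z = -227.7778

Answer: -227.7778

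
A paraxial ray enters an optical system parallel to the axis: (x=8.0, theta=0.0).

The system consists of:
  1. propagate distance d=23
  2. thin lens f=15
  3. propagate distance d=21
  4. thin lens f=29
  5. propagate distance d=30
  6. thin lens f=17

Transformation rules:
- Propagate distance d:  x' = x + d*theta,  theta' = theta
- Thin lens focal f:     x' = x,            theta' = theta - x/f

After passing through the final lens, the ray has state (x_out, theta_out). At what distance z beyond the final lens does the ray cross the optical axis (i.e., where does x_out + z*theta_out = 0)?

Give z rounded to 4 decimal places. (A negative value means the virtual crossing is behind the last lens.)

Initial: x=8.0000 theta=0.0000
After 1 (propagate distance d=23): x=8.0000 theta=0.0000
After 2 (thin lens f=15): x=8.0000 theta=-8/15 (≈-0.5333)
After 3 (propagate distance d=21): x=-3.2000 theta=-8/15 (≈-0.5333)
After 4 (thin lens f=29): x=-3.2000 theta=-184/435 (≈-0.4230)
After 5 (propagate distance d=30): x=-2304/145 (≈-15.8897) theta=-184/435 (≈-0.4230)
After 6 (thin lens f=17): x=-2304/145 (≈-15.8897) theta=3784/7395 (≈0.5117)
z_focus = -x_out/theta_out = -(-2304/145)/(3784/7395) = 14688/473 ≈ 31.0529
Rounded to 4 decimal places: z = 31.0529

Answer: 31.0529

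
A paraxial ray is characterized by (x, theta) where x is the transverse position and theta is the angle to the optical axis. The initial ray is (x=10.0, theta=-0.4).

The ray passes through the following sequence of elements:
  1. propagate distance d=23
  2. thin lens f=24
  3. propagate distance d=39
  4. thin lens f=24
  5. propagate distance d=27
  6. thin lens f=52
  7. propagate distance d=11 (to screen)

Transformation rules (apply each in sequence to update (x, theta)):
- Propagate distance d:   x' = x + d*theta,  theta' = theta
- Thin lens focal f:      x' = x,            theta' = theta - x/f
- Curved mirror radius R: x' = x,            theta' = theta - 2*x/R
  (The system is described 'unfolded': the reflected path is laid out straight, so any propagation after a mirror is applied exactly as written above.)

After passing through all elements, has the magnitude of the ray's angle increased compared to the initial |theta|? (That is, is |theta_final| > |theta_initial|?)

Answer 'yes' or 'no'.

Answer: yes

Derivation:
Initial: x=10.0000 theta=-0.4000
After 1 (propagate distance d=23): x=0.8000 theta=-0.4000
After 2 (thin lens f=24): x=0.8000 theta=-13/30 (≈-0.4333)
After 3 (propagate distance d=39): x=-16.1000 theta=-13/30 (≈-0.4333)
After 4 (thin lens f=24): x=-16.1000 theta=0.2375
After 5 (propagate distance d=27): x=-9.6875 theta=0.2375
After 6 (thin lens f=52): x=-9.6875 theta=1763/4160 (≈0.4238)
After 7 (propagate distance d=11 (to screen)): x=-20907/4160 (≈-5.0257) theta=1763/4160 (≈0.4238)
|theta_initial|=0.4000 |theta_final|=1763/4160 (≈0.4238) -> increased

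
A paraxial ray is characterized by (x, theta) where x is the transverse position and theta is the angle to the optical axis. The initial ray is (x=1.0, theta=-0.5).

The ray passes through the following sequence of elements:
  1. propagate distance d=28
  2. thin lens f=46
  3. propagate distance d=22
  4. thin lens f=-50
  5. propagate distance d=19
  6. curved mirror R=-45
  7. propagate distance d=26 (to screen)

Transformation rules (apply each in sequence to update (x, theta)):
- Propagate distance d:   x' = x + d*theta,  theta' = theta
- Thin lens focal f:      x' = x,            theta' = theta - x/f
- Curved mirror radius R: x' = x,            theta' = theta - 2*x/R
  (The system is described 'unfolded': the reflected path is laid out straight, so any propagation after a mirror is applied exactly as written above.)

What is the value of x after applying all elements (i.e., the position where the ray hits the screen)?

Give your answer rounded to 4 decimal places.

Answer: -76.6998

Derivation:
Initial: x=1.0000 theta=-0.5000
After 1 (propagate distance d=28): x=-13.0000 theta=-0.5000
After 2 (thin lens f=46): x=-13.0000 theta=-5/23 (≈-0.2174)
After 3 (propagate distance d=22): x=-409/23 (≈-17.7826) theta=-5/23 (≈-0.2174)
After 4 (thin lens f=-50): x=-409/23 (≈-17.7826) theta=-659/1150 (≈-0.5730)
After 5 (propagate distance d=19): x=-32971/1150 (≈-28.6704) theta=-659/1150 (≈-0.5730)
After 6 (curved mirror R=-45): x=-32971/1150 (≈-28.6704) theta=-95597/51750 (≈-1.8473)
After 7 (propagate distance d=26 (to screen)): x=-3969217/51750 (≈-76.6998) theta=-95597/51750 (≈-1.8473)
Rounded to 4 decimal places: x = -76.6998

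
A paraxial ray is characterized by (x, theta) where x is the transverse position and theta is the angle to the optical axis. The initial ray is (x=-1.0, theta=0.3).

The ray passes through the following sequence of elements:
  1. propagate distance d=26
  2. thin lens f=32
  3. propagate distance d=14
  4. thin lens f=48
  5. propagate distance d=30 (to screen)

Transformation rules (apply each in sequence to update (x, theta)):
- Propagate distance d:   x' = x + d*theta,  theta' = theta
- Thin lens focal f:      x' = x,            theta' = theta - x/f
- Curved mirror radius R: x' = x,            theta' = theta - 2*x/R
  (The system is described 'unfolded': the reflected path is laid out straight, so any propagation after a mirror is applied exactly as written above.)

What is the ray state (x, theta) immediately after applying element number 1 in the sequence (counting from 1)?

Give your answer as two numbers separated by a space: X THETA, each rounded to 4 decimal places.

Answer: 6.8000 0.3000

Derivation:
Initial: x=-1.0000 theta=0.3000
After 1 (propagate distance d=26): x=6.8000 theta=0.3000
Rounded to 4 decimal places: x = 6.8000, theta = 0.3000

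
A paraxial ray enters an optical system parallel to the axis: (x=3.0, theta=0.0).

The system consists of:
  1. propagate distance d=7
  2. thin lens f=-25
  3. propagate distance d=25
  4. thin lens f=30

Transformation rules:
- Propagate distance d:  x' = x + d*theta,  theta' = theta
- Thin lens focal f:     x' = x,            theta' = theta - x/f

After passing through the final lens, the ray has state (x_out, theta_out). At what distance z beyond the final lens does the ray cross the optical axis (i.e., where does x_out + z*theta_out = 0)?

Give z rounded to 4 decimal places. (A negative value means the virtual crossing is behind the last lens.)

Answer: 75.0000

Derivation:
Initial: x=3.0000 theta=0.0000
After 1 (propagate distance d=7): x=3.0000 theta=0.0000
After 2 (thin lens f=-25): x=3.0000 theta=0.1200
After 3 (propagate distance d=25): x=6.0000 theta=0.1200
After 4 (thin lens f=30): x=6.0000 theta=-0.0800
z_focus = -x_out/theta_out = -(6.0000)/(-0.0800) = 75.0000
Rounded to 4 decimal places: z = 75.0000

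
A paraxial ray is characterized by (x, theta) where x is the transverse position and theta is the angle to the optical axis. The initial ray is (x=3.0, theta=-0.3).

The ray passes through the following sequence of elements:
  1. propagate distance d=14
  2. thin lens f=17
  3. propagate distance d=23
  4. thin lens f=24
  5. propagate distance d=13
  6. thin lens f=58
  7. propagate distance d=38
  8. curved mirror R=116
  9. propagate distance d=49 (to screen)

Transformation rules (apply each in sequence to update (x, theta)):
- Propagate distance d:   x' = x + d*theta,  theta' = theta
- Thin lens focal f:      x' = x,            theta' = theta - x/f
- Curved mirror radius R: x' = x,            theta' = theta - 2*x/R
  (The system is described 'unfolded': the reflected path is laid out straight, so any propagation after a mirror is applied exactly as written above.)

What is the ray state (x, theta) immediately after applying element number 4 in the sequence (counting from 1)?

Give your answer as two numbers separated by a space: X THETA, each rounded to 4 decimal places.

Initial: x=3.0000 theta=-0.3000
After 1 (propagate distance d=14): x=-1.2000 theta=-0.3000
After 2 (thin lens f=17): x=-1.2000 theta=-39/170 (≈-0.2294)
After 3 (propagate distance d=23): x=-1101/170 (≈-6.4765) theta=-39/170 (≈-0.2294)
After 4 (thin lens f=24): x=-1101/170 (≈-6.4765) theta=11/272 (≈0.0404)
Rounded to 4 decimal places: x = -6.4765, theta = 0.0404

Answer: -6.4765 0.0404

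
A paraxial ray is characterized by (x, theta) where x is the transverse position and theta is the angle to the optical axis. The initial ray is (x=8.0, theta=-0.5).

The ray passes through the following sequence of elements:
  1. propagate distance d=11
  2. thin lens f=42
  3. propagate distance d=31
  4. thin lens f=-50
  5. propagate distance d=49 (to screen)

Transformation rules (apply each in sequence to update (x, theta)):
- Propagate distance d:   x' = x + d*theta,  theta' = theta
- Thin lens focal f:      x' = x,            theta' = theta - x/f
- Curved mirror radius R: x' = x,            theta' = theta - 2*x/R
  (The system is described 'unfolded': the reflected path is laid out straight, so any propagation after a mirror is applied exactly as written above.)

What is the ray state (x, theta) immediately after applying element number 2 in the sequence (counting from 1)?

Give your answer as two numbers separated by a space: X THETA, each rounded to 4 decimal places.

Answer: 2.5000 -0.5595

Derivation:
Initial: x=8.0000 theta=-0.5000
After 1 (propagate distance d=11): x=2.5000 theta=-0.5000
After 2 (thin lens f=42): x=2.5000 theta=-47/84 (≈-0.5595)
Rounded to 4 decimal places: x = 2.5000, theta = -0.5595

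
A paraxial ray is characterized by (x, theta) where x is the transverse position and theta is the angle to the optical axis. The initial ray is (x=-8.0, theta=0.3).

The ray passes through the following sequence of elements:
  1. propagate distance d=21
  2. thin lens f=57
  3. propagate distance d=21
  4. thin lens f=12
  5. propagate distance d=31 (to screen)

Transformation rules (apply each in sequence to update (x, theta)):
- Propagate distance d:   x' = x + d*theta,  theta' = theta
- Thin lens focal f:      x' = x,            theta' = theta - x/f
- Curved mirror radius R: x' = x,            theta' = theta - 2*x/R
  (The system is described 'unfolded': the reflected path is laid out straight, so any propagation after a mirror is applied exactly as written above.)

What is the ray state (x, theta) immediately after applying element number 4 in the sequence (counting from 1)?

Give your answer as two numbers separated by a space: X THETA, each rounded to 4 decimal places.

Answer: 5.2263 -0.1057

Derivation:
Initial: x=-8.0000 theta=0.3000
After 1 (propagate distance d=21): x=-1.7000 theta=0.3000
After 2 (thin lens f=57): x=-1.7000 theta=94/285 (≈0.3298)
After 3 (propagate distance d=21): x=993/190 (≈5.2263) theta=94/285 (≈0.3298)
After 4 (thin lens f=12): x=993/190 (≈5.2263) theta=-241/2280 (≈-0.1057)
Rounded to 4 decimal places: x = 5.2263, theta = -0.1057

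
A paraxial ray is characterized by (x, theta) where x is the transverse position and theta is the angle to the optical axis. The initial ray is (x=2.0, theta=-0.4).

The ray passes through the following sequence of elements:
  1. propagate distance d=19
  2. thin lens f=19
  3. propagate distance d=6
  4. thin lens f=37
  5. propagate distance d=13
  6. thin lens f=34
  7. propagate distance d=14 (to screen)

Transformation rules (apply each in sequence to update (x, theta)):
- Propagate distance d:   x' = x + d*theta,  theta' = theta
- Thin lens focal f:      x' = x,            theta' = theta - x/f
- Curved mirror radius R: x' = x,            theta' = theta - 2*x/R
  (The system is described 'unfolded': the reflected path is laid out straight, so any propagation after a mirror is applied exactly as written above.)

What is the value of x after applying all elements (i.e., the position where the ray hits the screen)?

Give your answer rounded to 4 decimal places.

Answer: -2.2985

Derivation:
Initial: x=2.0000 theta=-0.4000
After 1 (propagate distance d=19): x=-5.6000 theta=-0.4000
After 2 (thin lens f=19): x=-5.6000 theta=-2/19 (≈-0.1053)
After 3 (propagate distance d=6): x=-592/95 (≈-6.2316) theta=-2/19 (≈-0.1053)
After 4 (thin lens f=37): x=-592/95 (≈-6.2316) theta=6/95 (≈0.0632)
After 5 (propagate distance d=13): x=-514/95 (≈-5.4105) theta=6/95 (≈0.0632)
After 6 (thin lens f=34): x=-514/95 (≈-5.4105) theta=359/1615 (≈0.2223)
After 7 (propagate distance d=14 (to screen)): x=-3712/1615 (≈-2.2985) theta=359/1615 (≈0.2223)
Rounded to 4 decimal places: x = -2.2985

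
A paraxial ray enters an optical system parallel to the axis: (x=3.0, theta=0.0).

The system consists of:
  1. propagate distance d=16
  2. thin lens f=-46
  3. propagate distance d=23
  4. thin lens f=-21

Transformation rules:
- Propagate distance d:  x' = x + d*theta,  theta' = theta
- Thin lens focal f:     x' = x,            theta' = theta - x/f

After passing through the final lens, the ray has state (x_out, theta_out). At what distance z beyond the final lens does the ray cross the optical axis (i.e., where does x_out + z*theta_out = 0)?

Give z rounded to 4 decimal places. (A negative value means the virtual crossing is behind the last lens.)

Answer: -16.1000

Derivation:
Initial: x=3.0000 theta=0.0000
After 1 (propagate distance d=16): x=3.0000 theta=0.0000
After 2 (thin lens f=-46): x=3.0000 theta=3/46 (≈0.0652)
After 3 (propagate distance d=23): x=4.5000 theta=3/46 (≈0.0652)
After 4 (thin lens f=-21): x=4.5000 theta=45/161 (≈0.2795)
z_focus = -x_out/theta_out = -(4.5000)/(45/161) = -16.1000
Rounded to 4 decimal places: z = -16.1000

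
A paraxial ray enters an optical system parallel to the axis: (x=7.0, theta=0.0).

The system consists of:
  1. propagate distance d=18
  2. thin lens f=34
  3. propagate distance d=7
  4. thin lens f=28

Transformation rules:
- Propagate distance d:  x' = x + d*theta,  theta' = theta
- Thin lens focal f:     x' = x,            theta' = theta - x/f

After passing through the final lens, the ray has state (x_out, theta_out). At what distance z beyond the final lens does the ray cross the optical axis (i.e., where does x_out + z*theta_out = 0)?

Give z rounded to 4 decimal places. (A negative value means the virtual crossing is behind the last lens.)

Initial: x=7.0000 theta=0.0000
After 1 (propagate distance d=18): x=7.0000 theta=0.0000
After 2 (thin lens f=34): x=7.0000 theta=-7/34 (≈-0.2059)
After 3 (propagate distance d=7): x=189/34 (≈5.5588) theta=-7/34 (≈-0.2059)
After 4 (thin lens f=28): x=189/34 (≈5.5588) theta=-55/136 (≈-0.4044)
z_focus = -x_out/theta_out = -(189/34)/(-55/136) = 756/55 ≈ 13.7455
Rounded to 4 decimal places: z = 13.7455

Answer: 13.7455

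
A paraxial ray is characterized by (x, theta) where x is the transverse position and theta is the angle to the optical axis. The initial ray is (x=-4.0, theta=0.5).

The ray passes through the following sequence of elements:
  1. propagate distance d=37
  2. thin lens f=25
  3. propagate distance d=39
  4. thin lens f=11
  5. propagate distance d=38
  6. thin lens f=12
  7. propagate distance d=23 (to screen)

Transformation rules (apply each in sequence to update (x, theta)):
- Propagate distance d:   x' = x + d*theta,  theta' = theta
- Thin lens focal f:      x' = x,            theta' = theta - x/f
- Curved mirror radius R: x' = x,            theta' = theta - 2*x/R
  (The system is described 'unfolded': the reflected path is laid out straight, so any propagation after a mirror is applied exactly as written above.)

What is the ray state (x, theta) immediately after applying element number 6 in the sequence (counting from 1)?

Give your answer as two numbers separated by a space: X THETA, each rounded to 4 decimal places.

Answer: -30.9727 1.4665

Derivation:
Initial: x=-4.0000 theta=0.5000
After 1 (propagate distance d=37): x=14.5000 theta=0.5000
After 2 (thin lens f=25): x=14.5000 theta=-0.0800
After 3 (propagate distance d=39): x=11.3800 theta=-0.0800
After 4 (thin lens f=11): x=11.3800 theta=-613/550 (≈-1.1145)
After 5 (propagate distance d=38): x=-3407/110 (≈-30.9727) theta=-613/550 (≈-1.1145)
After 6 (thin lens f=12): x=-3407/110 (≈-30.9727) theta=9679/6600 (≈1.4665)
Rounded to 4 decimal places: x = -30.9727, theta = 1.4665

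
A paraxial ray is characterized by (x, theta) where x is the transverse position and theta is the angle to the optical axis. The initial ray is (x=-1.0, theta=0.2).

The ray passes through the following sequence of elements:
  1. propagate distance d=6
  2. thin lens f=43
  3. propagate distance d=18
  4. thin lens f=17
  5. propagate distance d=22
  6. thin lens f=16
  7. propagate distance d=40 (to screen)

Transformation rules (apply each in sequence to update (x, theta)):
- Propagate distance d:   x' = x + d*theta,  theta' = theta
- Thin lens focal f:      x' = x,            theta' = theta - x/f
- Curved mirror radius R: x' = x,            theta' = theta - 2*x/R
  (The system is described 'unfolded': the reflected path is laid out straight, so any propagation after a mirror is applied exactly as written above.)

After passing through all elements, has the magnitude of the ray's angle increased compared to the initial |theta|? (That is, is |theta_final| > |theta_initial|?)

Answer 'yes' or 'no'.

Initial: x=-1.0000 theta=0.2000
After 1 (propagate distance d=6): x=0.2000 theta=0.2000
After 2 (thin lens f=43): x=0.2000 theta=42/215 (≈0.1953)
After 3 (propagate distance d=18): x=799/215 (≈3.7163) theta=42/215 (≈0.1953)
After 4 (thin lens f=17): x=799/215 (≈3.7163) theta=-1/43 (≈-0.0233)
After 5 (propagate distance d=22): x=689/215 (≈3.2047) theta=-1/43 (≈-0.0233)
After 6 (thin lens f=16): x=689/215 (≈3.2047) theta=-769/3440 (≈-0.2235)
After 7 (propagate distance d=40 (to screen)): x=-2467/430 (≈-5.7372) theta=-769/3440 (≈-0.2235)
|theta_initial|=0.2000 |theta_final|=769/3440 (≈0.2235) -> increased

Answer: yes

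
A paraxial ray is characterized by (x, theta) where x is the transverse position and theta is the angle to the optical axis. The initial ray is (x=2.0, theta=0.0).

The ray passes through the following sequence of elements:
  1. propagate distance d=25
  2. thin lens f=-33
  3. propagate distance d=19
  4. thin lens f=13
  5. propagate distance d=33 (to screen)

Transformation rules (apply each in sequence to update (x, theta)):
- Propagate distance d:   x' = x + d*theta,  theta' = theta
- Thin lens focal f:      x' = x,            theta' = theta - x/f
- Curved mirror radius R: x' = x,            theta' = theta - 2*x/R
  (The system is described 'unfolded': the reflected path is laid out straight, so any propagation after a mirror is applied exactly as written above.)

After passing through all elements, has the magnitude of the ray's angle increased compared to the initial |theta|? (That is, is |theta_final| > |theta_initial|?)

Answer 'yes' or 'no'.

Initial: x=2.0000 theta=0.0000
After 1 (propagate distance d=25): x=2.0000 theta=0.0000
After 2 (thin lens f=-33): x=2.0000 theta=2/33 (≈0.0606)
After 3 (propagate distance d=19): x=104/33 (≈3.1515) theta=2/33 (≈0.0606)
After 4 (thin lens f=13): x=104/33 (≈3.1515) theta=-2/11 (≈-0.1818)
After 5 (propagate distance d=33 (to screen)): x=-94/33 (≈-2.8485) theta=-2/11 (≈-0.1818)
|theta_initial|=0.0000 |theta_final|=2/11 (≈0.1818) -> increased

Answer: yes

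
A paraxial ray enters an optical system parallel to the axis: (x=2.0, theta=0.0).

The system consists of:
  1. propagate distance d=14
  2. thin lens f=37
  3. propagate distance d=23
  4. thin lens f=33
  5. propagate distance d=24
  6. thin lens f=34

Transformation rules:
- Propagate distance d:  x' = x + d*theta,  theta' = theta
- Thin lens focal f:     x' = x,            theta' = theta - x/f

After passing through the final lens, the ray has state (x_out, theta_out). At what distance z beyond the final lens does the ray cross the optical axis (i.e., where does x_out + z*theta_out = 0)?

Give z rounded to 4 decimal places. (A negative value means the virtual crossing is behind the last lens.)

Answer: -24.2961

Derivation:
Initial: x=2.0000 theta=0.0000
After 1 (propagate distance d=14): x=2.0000 theta=0.0000
After 2 (thin lens f=37): x=2.0000 theta=-2/37 (≈-0.0541)
After 3 (propagate distance d=23): x=28/37 (≈0.7568) theta=-2/37 (≈-0.0541)
After 4 (thin lens f=33): x=28/37 (≈0.7568) theta=-94/1221 (≈-0.0770)
After 5 (propagate distance d=24): x=-12/11 (≈-1.0909) theta=-94/1221 (≈-0.0770)
After 6 (thin lens f=34): x=-12/11 (≈-1.0909) theta=-932/20757 (≈-0.0449)
z_focus = -x_out/theta_out = -(-12/11)/(-932/20757) = -5661/233 ≈ -24.2961
Rounded to 4 decimal places: z = -24.2961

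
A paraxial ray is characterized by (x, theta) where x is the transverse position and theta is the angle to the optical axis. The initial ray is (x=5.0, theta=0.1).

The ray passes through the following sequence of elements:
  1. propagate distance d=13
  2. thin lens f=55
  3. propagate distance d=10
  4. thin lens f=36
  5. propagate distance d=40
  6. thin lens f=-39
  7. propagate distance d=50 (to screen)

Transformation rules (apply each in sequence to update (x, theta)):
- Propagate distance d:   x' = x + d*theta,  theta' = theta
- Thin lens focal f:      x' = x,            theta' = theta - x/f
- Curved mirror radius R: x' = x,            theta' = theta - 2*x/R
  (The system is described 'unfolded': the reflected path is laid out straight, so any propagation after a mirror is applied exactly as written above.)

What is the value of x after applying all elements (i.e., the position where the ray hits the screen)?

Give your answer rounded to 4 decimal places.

Answer: -12.1635

Derivation:
Initial: x=5.0000 theta=0.1000
After 1 (propagate distance d=13): x=6.3000 theta=0.1000
After 2 (thin lens f=55): x=6.3000 theta=-4/275 (≈-0.0145)
After 3 (propagate distance d=10): x=677/110 (≈6.1545) theta=-4/275 (≈-0.0145)
After 4 (thin lens f=36): x=677/110 (≈6.1545) theta=-3673/19800 (≈-0.1855)
After 5 (propagate distance d=40): x=-1253/990 (≈-1.2657) theta=-3673/19800 (≈-0.1855)
After 6 (thin lens f=-39): x=-1253/990 (≈-1.2657) theta=-168307/772200 (≈-0.2180)
After 7 (propagate distance d=50 (to screen)): x=-939269/77220 (≈-12.1635) theta=-168307/772200 (≈-0.2180)
Rounded to 4 decimal places: x = -12.1635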